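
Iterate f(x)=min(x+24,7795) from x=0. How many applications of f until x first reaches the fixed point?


Step 1: x=0, cap=7795, increment=24
Step 2: x grows by 24 each step until capped at 7795; fixed point is x=7795
Step 3: iterations = ceil(7795/24) = 325

325


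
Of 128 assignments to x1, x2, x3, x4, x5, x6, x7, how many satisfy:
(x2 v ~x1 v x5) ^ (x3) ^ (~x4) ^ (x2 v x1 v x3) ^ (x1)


CNF with 5 clauses over 7 vars (128 assignments).
An assignment satisfies CNF iff every clause has >=1 true literal.
Check each row (bits = x1,x2,x3,x4,x5,x6,x7; clause T/F shown):
  row 0 [0000000]: clauses=TFTFF -> 0
  row 1 [0000001]: clauses=TFTFF -> 0
  row 2 [0000010]: clauses=TFTFF -> 0
  row 3 [0000011]: clauses=TFTFF -> 0
  row 4 [0000100]: clauses=TFTFF -> 0
  (every remaining row is evaluated the same way; all 128 results are listed next)
Full result column, 8 rows per line (x1,x2,x3,x4 fixed per line; x5,x6,x7 runs 000..111 left to right):
  rows 0-7 [x1,x2,x3,x4=0000]: 00000000  (ones: 0)
  rows 8-15 [x1,x2,x3,x4=0001]: 00000000  (ones: 0)
  rows 16-23 [x1,x2,x3,x4=0010]: 00000000  (ones: 0)
  rows 24-31 [x1,x2,x3,x4=0011]: 00000000  (ones: 0)
  rows 32-39 [x1,x2,x3,x4=0100]: 00000000  (ones: 0)
  rows 40-47 [x1,x2,x3,x4=0101]: 00000000  (ones: 0)
  rows 48-55 [x1,x2,x3,x4=0110]: 00000000  (ones: 0)
  rows 56-63 [x1,x2,x3,x4=0111]: 00000000  (ones: 0)
  rows 64-71 [x1,x2,x3,x4=1000]: 00000000  (ones: 0)
  rows 72-79 [x1,x2,x3,x4=1001]: 00000000  (ones: 0)
  rows 80-87 [x1,x2,x3,x4=1010]: 00001111  (ones: 4)
  rows 88-95 [x1,x2,x3,x4=1011]: 00000000  (ones: 0)
  rows 96-103 [x1,x2,x3,x4=1100]: 00000000  (ones: 0)
  rows 104-111 [x1,x2,x3,x4=1101]: 00000000  (ones: 0)
  rows 112-119 [x1,x2,x3,x4=1110]: 11111111  (ones: 8)
  rows 120-127 [x1,x2,x3,x4=1111]: 00000000  (ones: 0)
Satisfying assignments = 0+0+0+0+0+0+0+0+0+0+4+0+0+0+8+0 = 12

12


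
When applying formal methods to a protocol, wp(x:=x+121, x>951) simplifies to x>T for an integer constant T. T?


Formula: wp(x:=E, P) = P[E/x] (substitute E for x in postcondition)
Step 1: Postcondition: x>951
Step 2: Substitute x+121 for x: x+121>951
Step 3: Solve for x: x > 951-121 = 830

830


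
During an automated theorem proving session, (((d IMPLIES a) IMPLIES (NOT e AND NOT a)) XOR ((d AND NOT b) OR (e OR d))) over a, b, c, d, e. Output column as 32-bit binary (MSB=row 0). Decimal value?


Formula: (((d IMPLIES a) IMPLIES (NOT e AND NOT a)) XOR ((d AND NOT b) OR (e OR d))) over a, b, c, d, e (32 rows)
Evaluate each row (bits = a,b,c,d,e, MSB first):
  row 0 [00000]: (((0 IMPLIES 0) IMPLIES (NOT 0 AND NOT 0)) XOR ((0 AND NOT 0) OR (0 OR 0))) -> 1
  row 1 [00001]: (((0 IMPLIES 0) IMPLIES (NOT 1 AND NOT 0)) XOR ((0 AND NOT 0) OR (1 OR 0))) -> 1
  row 2 [00010]: (((1 IMPLIES 0) IMPLIES (NOT 0 AND NOT 0)) XOR ((1 AND NOT 0) OR (0 OR 1))) -> 0
  row 3 [00011]: (((1 IMPLIES 0) IMPLIES (NOT 1 AND NOT 0)) XOR ((1 AND NOT 0) OR (1 OR 1))) -> 0
  row 4 [00100]: (((0 IMPLIES 0) IMPLIES (NOT 0 AND NOT 0)) XOR ((0 AND NOT 0) OR (0 OR 0))) -> 1
  row 5 [00101]: (((0 IMPLIES 0) IMPLIES (NOT 1 AND NOT 0)) XOR ((0 AND NOT 0) OR (1 OR 0))) -> 1
  row 6 [00110]: (((1 IMPLIES 0) IMPLIES (NOT 0 AND NOT 0)) XOR ((1 AND NOT 0) OR (0 OR 1))) -> 0
  row 7 [00111]: (((1 IMPLIES 0) IMPLIES (NOT 1 AND NOT 0)) XOR ((1 AND NOT 0) OR (1 OR 1))) -> 0
  row 8 [01000]: (((0 IMPLIES 0) IMPLIES (NOT 0 AND NOT 0)) XOR ((0 AND NOT 1) OR (0 OR 0))) -> 1
  row 9 [01001]: (((0 IMPLIES 0) IMPLIES (NOT 1 AND NOT 0)) XOR ((0 AND NOT 1) OR (1 OR 0))) -> 1
  row 10 [01010]: (((1 IMPLIES 0) IMPLIES (NOT 0 AND NOT 0)) XOR ((1 AND NOT 1) OR (0 OR 1))) -> 0
  row 11 [01011]: (((1 IMPLIES 0) IMPLIES (NOT 1 AND NOT 0)) XOR ((1 AND NOT 1) OR (1 OR 1))) -> 0
  row 12 [01100]: (((0 IMPLIES 0) IMPLIES (NOT 0 AND NOT 0)) XOR ((0 AND NOT 1) OR (0 OR 0))) -> 1
  row 13 [01101]: (((0 IMPLIES 0) IMPLIES (NOT 1 AND NOT 0)) XOR ((0 AND NOT 1) OR (1 OR 0))) -> 1
  row 14 [01110]: (((1 IMPLIES 0) IMPLIES (NOT 0 AND NOT 0)) XOR ((1 AND NOT 1) OR (0 OR 1))) -> 0
  row 15 [01111]: (((1 IMPLIES 0) IMPLIES (NOT 1 AND NOT 0)) XOR ((1 AND NOT 1) OR (1 OR 1))) -> 0
  row 16 [10000]: (((0 IMPLIES 1) IMPLIES (NOT 0 AND NOT 1)) XOR ((0 AND NOT 0) OR (0 OR 0))) -> 0
  row 17 [10001]: (((0 IMPLIES 1) IMPLIES (NOT 1 AND NOT 1)) XOR ((0 AND NOT 0) OR (1 OR 0))) -> 1
  row 18 [10010]: (((1 IMPLIES 1) IMPLIES (NOT 0 AND NOT 1)) XOR ((1 AND NOT 0) OR (0 OR 1))) -> 1
  row 19 [10011]: (((1 IMPLIES 1) IMPLIES (NOT 1 AND NOT 1)) XOR ((1 AND NOT 0) OR (1 OR 1))) -> 1
  row 20 [10100]: (((0 IMPLIES 1) IMPLIES (NOT 0 AND NOT 1)) XOR ((0 AND NOT 0) OR (0 OR 0))) -> 0
  row 21 [10101]: (((0 IMPLIES 1) IMPLIES (NOT 1 AND NOT 1)) XOR ((0 AND NOT 0) OR (1 OR 0))) -> 1
  row 22 [10110]: (((1 IMPLIES 1) IMPLIES (NOT 0 AND NOT 1)) XOR ((1 AND NOT 0) OR (0 OR 1))) -> 1
  row 23 [10111]: (((1 IMPLIES 1) IMPLIES (NOT 1 AND NOT 1)) XOR ((1 AND NOT 0) OR (1 OR 1))) -> 1
  row 24 [11000]: (((0 IMPLIES 1) IMPLIES (NOT 0 AND NOT 1)) XOR ((0 AND NOT 1) OR (0 OR 0))) -> 0
  row 25 [11001]: (((0 IMPLIES 1) IMPLIES (NOT 1 AND NOT 1)) XOR ((0 AND NOT 1) OR (1 OR 0))) -> 1
  row 26 [11010]: (((1 IMPLIES 1) IMPLIES (NOT 0 AND NOT 1)) XOR ((1 AND NOT 1) OR (0 OR 1))) -> 1
  row 27 [11011]: (((1 IMPLIES 1) IMPLIES (NOT 1 AND NOT 1)) XOR ((1 AND NOT 1) OR (1 OR 1))) -> 1
  row 28 [11100]: (((0 IMPLIES 1) IMPLIES (NOT 0 AND NOT 1)) XOR ((0 AND NOT 1) OR (0 OR 0))) -> 0
  row 29 [11101]: (((0 IMPLIES 1) IMPLIES (NOT 1 AND NOT 1)) XOR ((0 AND NOT 1) OR (1 OR 0))) -> 1
  row 30 [11110]: (((1 IMPLIES 1) IMPLIES (NOT 0 AND NOT 1)) XOR ((1 AND NOT 1) OR (0 OR 1))) -> 1
  row 31 [11111]: (((1 IMPLIES 1) IMPLIES (NOT 1 AND NOT 1)) XOR ((1 AND NOT 1) OR (1 OR 1))) -> 1
Full result column, 4 rows per line (a,b,c fixed per line; d,e runs 00..11 left to right):
  rows 0-3 [a,b,c=000]: 1100  = hex C
  rows 4-7 [a,b,c=001]: 1100  = hex C
  rows 8-11 [a,b,c=010]: 1100  = hex C
  rows 12-15 [a,b,c=011]: 1100  = hex C
  rows 16-19 [a,b,c=100]: 0111  = hex 7
  rows 20-23 [a,b,c=101]: 0111  = hex 7
  rows 24-27 [a,b,c=110]: 0111  = hex 7
  rows 28-31 [a,b,c=111]: 0111  = hex 7
Output column (row 0 .. row 31) = 11001100110011000111011101110111
Output column grouped in 4s = 1100 1100 1100 1100 0111 0111 0111 0111 = 0xCCCC7777
Convert to decimal digit by digit (value = value*16 + digit):
  C -> 12
  12*16 + 12 (C) = 204
  204*16 + 12 (C) = 3276
  3276*16 + 12 (C) = 52428
  52428*16 + 7 = 838855
  838855*16 + 7 = 13421687
  13421687*16 + 7 = 214746999
  214746999*16 + 7 = 3435951991
Decimal = 3435951991

3435951991


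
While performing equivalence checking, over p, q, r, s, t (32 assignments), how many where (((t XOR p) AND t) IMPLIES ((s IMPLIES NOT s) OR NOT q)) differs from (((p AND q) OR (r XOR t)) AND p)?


F1 = (((t XOR p) AND t) IMPLIES ((s IMPLIES NOT s) OR NOT q))
F2 = (((p AND q) OR (r XOR t)) AND p)
Evaluate both on each of 32 rows (bits = p,q,r,s,t):
  row 0 [00000]: F1=1 F2=0 (differ) -> 1
  row 1 [00001]: F1=1 F2=0 (differ) -> 1
  row 2 [00010]: F1=1 F2=0 (differ) -> 1
  row 3 [00011]: F1=1 F2=0 (differ) -> 1
  row 4 [00100]: F1=1 F2=0 (differ) -> 1
  row 5 [00101]: F1=1 F2=0 (differ) -> 1
  row 6 [00110]: F1=1 F2=0 (differ) -> 1
  row 7 [00111]: F1=1 F2=0 (differ) -> 1
  row 8 [01000]: F1=1 F2=0 (differ) -> 1
  row 9 [01001]: F1=1 F2=0 (differ) -> 1
  row 10 [01010]: F1=1 F2=0 (differ) -> 1
  row 11 [01011]: F1=0 F2=0 -> 0
  row 12 [01100]: F1=1 F2=0 (differ) -> 1
  row 13 [01101]: F1=1 F2=0 (differ) -> 1
  row 14 [01110]: F1=1 F2=0 (differ) -> 1
  row 15 [01111]: F1=0 F2=0 -> 0
  row 16 [10000]: F1=1 F2=0 (differ) -> 1
  row 17 [10001]: F1=1 F2=1 -> 0
  row 18 [10010]: F1=1 F2=0 (differ) -> 1
  row 19 [10011]: F1=1 F2=1 -> 0
  row 20 [10100]: F1=1 F2=1 -> 0
  row 21 [10101]: F1=1 F2=0 (differ) -> 1
  row 22 [10110]: F1=1 F2=1 -> 0
  row 23 [10111]: F1=1 F2=0 (differ) -> 1
  row 24 [11000]: F1=1 F2=1 -> 0
  row 25 [11001]: F1=1 F2=1 -> 0
  row 26 [11010]: F1=1 F2=1 -> 0
  row 27 [11011]: F1=1 F2=1 -> 0
  row 28 [11100]: F1=1 F2=1 -> 0
  row 29 [11101]: F1=1 F2=1 -> 0
  row 30 [11110]: F1=1 F2=1 -> 0
  row 31 [11111]: F1=1 F2=1 -> 0
Full result column, 8 rows per line (p,q fixed per line; r,s,t runs 000..111 left to right):
  rows 0-7 [p,q=00]: 11111111  (ones: 8)
  rows 8-15 [p,q=01]: 11101110  (ones: 6)
  rows 16-23 [p,q=10]: 10100101  (ones: 4)
  rows 24-31 [p,q=11]: 00000000  (ones: 0)
Disagreements = 8+6+4+0 = 18

18


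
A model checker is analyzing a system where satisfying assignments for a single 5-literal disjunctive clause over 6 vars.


Step 1: Total=2^6=64
Step 2: Unsat when all 5 false: 2^1=2
Step 3: Sat=64-2=62

62


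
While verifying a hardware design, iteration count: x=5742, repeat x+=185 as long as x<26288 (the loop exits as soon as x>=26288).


Step 1: x goes from 5742 toward 26288 by 185; the body runs while x<26288, so iterations = ceil((bound-start)/step)
Step 2: Distance=20546
Step 3: ceil(20546/185)=112

112


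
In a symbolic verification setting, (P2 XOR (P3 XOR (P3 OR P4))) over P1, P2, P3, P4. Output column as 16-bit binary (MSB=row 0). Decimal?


Formula: (P2 XOR (P3 XOR (P3 OR P4))) over P1, P2, P3, P4 (16 rows)
Evaluate each row (bits = P1,P2,P3,P4, MSB first):
  row 0 [0000]: (0 XOR (0 XOR (0 OR 0))) -> 0
  row 1 [0001]: (0 XOR (0 XOR (0 OR 1))) -> 1
  row 2 [0010]: (0 XOR (1 XOR (1 OR 0))) -> 0
  row 3 [0011]: (0 XOR (1 XOR (1 OR 1))) -> 0
  row 4 [0100]: (1 XOR (0 XOR (0 OR 0))) -> 1
  row 5 [0101]: (1 XOR (0 XOR (0 OR 1))) -> 0
  row 6 [0110]: (1 XOR (1 XOR (1 OR 0))) -> 1
  row 7 [0111]: (1 XOR (1 XOR (1 OR 1))) -> 1
  row 8 [1000]: (0 XOR (0 XOR (0 OR 0))) -> 0
  row 9 [1001]: (0 XOR (0 XOR (0 OR 1))) -> 1
  row 10 [1010]: (0 XOR (1 XOR (1 OR 0))) -> 0
  row 11 [1011]: (0 XOR (1 XOR (1 OR 1))) -> 0
  row 12 [1100]: (1 XOR (0 XOR (0 OR 0))) -> 1
  row 13 [1101]: (1 XOR (0 XOR (0 OR 1))) -> 0
  row 14 [1110]: (1 XOR (1 XOR (1 OR 0))) -> 1
  row 15 [1111]: (1 XOR (1 XOR (1 OR 1))) -> 1
Full result column, 4 rows per line (P1,P2 fixed per line; P3,P4 runs 00..11 left to right):
  rows 0-3 [P1,P2=00]: 0100  = hex 4
  rows 4-7 [P1,P2=01]: 1011  = hex B
  rows 8-11 [P1,P2=10]: 0100  = hex 4
  rows 12-15 [P1,P2=11]: 1011  = hex B
Output column (row 0 .. row 15) = 0100101101001011
Output column grouped in 4s = 0100 1011 0100 1011 = 0x4B4B
Convert to decimal digit by digit (value = value*16 + digit):
  4 -> 4
  4*16 + 11 (B) = 75
  75*16 + 4 = 1204
  1204*16 + 11 (B) = 19275
Decimal = 19275

19275


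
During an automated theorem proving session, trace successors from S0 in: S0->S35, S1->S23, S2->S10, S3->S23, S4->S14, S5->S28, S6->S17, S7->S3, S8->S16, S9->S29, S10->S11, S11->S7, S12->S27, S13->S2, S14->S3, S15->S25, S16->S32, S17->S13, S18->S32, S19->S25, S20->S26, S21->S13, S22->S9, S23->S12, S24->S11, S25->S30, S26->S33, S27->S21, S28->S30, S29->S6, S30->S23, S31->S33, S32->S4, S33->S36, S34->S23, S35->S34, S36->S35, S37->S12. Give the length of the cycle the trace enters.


Trace from S0 until a state repeats:
  S0 -> S35 -> S34 -> S23 -> S12 -> S27 -> S21 -> S13 -> S2 -> S10 -> S11 -> S7 -> S3 -> S23
S23 first seen at step 3, revisited at step 13.
Cycle length = 13 - 3 = 10

10


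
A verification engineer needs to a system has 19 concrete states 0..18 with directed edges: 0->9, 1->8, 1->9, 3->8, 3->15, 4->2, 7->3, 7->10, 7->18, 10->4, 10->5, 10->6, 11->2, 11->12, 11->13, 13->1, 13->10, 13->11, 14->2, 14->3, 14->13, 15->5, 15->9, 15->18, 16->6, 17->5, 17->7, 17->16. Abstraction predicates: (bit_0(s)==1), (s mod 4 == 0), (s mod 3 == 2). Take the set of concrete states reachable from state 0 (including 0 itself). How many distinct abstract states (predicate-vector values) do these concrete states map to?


BFS from 0:
Concrete reachable: {0, 9}
Abstract via predicates (bit_0(s)==1), (s mod 4 == 0), (s mod 3 == 2):
  (0,1,0) <- {0}
  (1,0,0) <- {9}
Distinct abstract states = 2

2


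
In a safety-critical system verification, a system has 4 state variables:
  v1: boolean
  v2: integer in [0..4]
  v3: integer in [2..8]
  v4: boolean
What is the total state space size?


State space = product of domain sizes of all variables.
Domain sizes:
  v1 (boolean): 2
  v2 (integer in [0..4]): 5
  v3 (integer in [2..8]): 7
  v4 (boolean): 2
Product = 2 * 5 * 7 * 2 = 140

140


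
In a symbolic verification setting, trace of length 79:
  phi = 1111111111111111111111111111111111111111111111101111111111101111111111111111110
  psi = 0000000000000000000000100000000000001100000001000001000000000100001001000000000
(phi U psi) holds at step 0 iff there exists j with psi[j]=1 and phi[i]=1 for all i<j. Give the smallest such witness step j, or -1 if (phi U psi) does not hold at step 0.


(phi U psi) at 0: need smallest j with psi[j]=1 and phi[i]=1 for all i in [0,j).
Scan from step 0:
  step 0: phi=1, psi=0 -> continue
  step 1: phi=1, psi=0 -> continue
  step 2: phi=1, psi=0 -> continue
  step 3: phi=1, psi=0 -> continue
  step 22: psi=1 and phi held for [0,22) -> witness found
Witness step = 22

22


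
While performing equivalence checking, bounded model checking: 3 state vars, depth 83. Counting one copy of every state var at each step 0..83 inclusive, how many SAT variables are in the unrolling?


BMC unrolls to depth k, creating one copy of each state var for steps 0..k.
Step count = 83 + 1 = 84 (steps 0 through 83)
Vars per step = 3
Total = 3 * 84 = 252

252


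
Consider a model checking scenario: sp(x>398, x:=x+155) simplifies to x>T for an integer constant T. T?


Formula: sp(P, x:=E) = exists old_x. (x = E[old_x/x]) AND P[old_x/x] (old_x is the value of x before the assignment; eliminate old_x by solving x = E[old_x/x] for old_x)
Step 1: Precondition P: x>398, i.e. old_x > 398
Step 2: Assignment gives x = old_x + 155, so old_x = x - 155
Step 3: Substitute into P: x - 155 > 398
Step 4: Simplify: x > 398+155 = 553

553


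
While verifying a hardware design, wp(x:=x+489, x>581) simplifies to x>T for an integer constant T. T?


Formula: wp(x:=E, P) = P[E/x] (substitute E for x in postcondition)
Step 1: Postcondition: x>581
Step 2: Substitute x+489 for x: x+489>581
Step 3: Solve for x: x > 581-489 = 92

92


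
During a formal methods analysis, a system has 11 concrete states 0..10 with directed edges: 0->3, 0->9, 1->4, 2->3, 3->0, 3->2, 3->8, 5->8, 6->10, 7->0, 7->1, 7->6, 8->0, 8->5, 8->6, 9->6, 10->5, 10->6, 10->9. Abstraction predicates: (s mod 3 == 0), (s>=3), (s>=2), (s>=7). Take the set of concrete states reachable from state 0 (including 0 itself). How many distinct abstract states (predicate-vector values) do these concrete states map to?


BFS from 0:
Concrete reachable: {0, 2, 3, 5, 6, 8, 9, 10}
Abstract via predicates (s mod 3 == 0), (s>=3), (s>=2), (s>=7):
  (0,0,1,0) <- {2}
  (0,1,1,0) <- {5}
  (0,1,1,1) <- {8, 10}
  (1,0,0,0) <- {0}
  (1,1,1,0) <- {3, 6}
  (1,1,1,1) <- {9}
Distinct abstract states = 6

6


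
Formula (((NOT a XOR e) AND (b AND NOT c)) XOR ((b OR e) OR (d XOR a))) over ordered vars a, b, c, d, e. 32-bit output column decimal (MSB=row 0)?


Formula: (((NOT a XOR e) AND (b AND NOT c)) XOR ((b OR e) OR (d XOR a))) over a, b, c, d, e (32 rows)
Evaluate each row (bits = a,b,c,d,e, MSB first):
  row 0 [00000]: (((NOT 0 XOR 0) AND (0 AND NOT 0)) XOR ((0 OR 0) OR (0 XOR 0))) -> 0
  row 1 [00001]: (((NOT 0 XOR 1) AND (0 AND NOT 0)) XOR ((0 OR 1) OR (0 XOR 0))) -> 1
  row 2 [00010]: (((NOT 0 XOR 0) AND (0 AND NOT 0)) XOR ((0 OR 0) OR (1 XOR 0))) -> 1
  row 3 [00011]: (((NOT 0 XOR 1) AND (0 AND NOT 0)) XOR ((0 OR 1) OR (1 XOR 0))) -> 1
  row 4 [00100]: (((NOT 0 XOR 0) AND (0 AND NOT 1)) XOR ((0 OR 0) OR (0 XOR 0))) -> 0
  row 5 [00101]: (((NOT 0 XOR 1) AND (0 AND NOT 1)) XOR ((0 OR 1) OR (0 XOR 0))) -> 1
  row 6 [00110]: (((NOT 0 XOR 0) AND (0 AND NOT 1)) XOR ((0 OR 0) OR (1 XOR 0))) -> 1
  row 7 [00111]: (((NOT 0 XOR 1) AND (0 AND NOT 1)) XOR ((0 OR 1) OR (1 XOR 0))) -> 1
  row 8 [01000]: (((NOT 0 XOR 0) AND (1 AND NOT 0)) XOR ((1 OR 0) OR (0 XOR 0))) -> 0
  row 9 [01001]: (((NOT 0 XOR 1) AND (1 AND NOT 0)) XOR ((1 OR 1) OR (0 XOR 0))) -> 1
  row 10 [01010]: (((NOT 0 XOR 0) AND (1 AND NOT 0)) XOR ((1 OR 0) OR (1 XOR 0))) -> 0
  row 11 [01011]: (((NOT 0 XOR 1) AND (1 AND NOT 0)) XOR ((1 OR 1) OR (1 XOR 0))) -> 1
  row 12 [01100]: (((NOT 0 XOR 0) AND (1 AND NOT 1)) XOR ((1 OR 0) OR (0 XOR 0))) -> 1
  row 13 [01101]: (((NOT 0 XOR 1) AND (1 AND NOT 1)) XOR ((1 OR 1) OR (0 XOR 0))) -> 1
  row 14 [01110]: (((NOT 0 XOR 0) AND (1 AND NOT 1)) XOR ((1 OR 0) OR (1 XOR 0))) -> 1
  row 15 [01111]: (((NOT 0 XOR 1) AND (1 AND NOT 1)) XOR ((1 OR 1) OR (1 XOR 0))) -> 1
  row 16 [10000]: (((NOT 1 XOR 0) AND (0 AND NOT 0)) XOR ((0 OR 0) OR (0 XOR 1))) -> 1
  row 17 [10001]: (((NOT 1 XOR 1) AND (0 AND NOT 0)) XOR ((0 OR 1) OR (0 XOR 1))) -> 1
  row 18 [10010]: (((NOT 1 XOR 0) AND (0 AND NOT 0)) XOR ((0 OR 0) OR (1 XOR 1))) -> 0
  row 19 [10011]: (((NOT 1 XOR 1) AND (0 AND NOT 0)) XOR ((0 OR 1) OR (1 XOR 1))) -> 1
  row 20 [10100]: (((NOT 1 XOR 0) AND (0 AND NOT 1)) XOR ((0 OR 0) OR (0 XOR 1))) -> 1
  row 21 [10101]: (((NOT 1 XOR 1) AND (0 AND NOT 1)) XOR ((0 OR 1) OR (0 XOR 1))) -> 1
  row 22 [10110]: (((NOT 1 XOR 0) AND (0 AND NOT 1)) XOR ((0 OR 0) OR (1 XOR 1))) -> 0
  row 23 [10111]: (((NOT 1 XOR 1) AND (0 AND NOT 1)) XOR ((0 OR 1) OR (1 XOR 1))) -> 1
  row 24 [11000]: (((NOT 1 XOR 0) AND (1 AND NOT 0)) XOR ((1 OR 0) OR (0 XOR 1))) -> 1
  row 25 [11001]: (((NOT 1 XOR 1) AND (1 AND NOT 0)) XOR ((1 OR 1) OR (0 XOR 1))) -> 0
  row 26 [11010]: (((NOT 1 XOR 0) AND (1 AND NOT 0)) XOR ((1 OR 0) OR (1 XOR 1))) -> 1
  row 27 [11011]: (((NOT 1 XOR 1) AND (1 AND NOT 0)) XOR ((1 OR 1) OR (1 XOR 1))) -> 0
  row 28 [11100]: (((NOT 1 XOR 0) AND (1 AND NOT 1)) XOR ((1 OR 0) OR (0 XOR 1))) -> 1
  row 29 [11101]: (((NOT 1 XOR 1) AND (1 AND NOT 1)) XOR ((1 OR 1) OR (0 XOR 1))) -> 1
  row 30 [11110]: (((NOT 1 XOR 0) AND (1 AND NOT 1)) XOR ((1 OR 0) OR (1 XOR 1))) -> 1
  row 31 [11111]: (((NOT 1 XOR 1) AND (1 AND NOT 1)) XOR ((1 OR 1) OR (1 XOR 1))) -> 1
Full result column, 4 rows per line (a,b,c fixed per line; d,e runs 00..11 left to right):
  rows 0-3 [a,b,c=000]: 0111  = hex 7
  rows 4-7 [a,b,c=001]: 0111  = hex 7
  rows 8-11 [a,b,c=010]: 0101  = hex 5
  rows 12-15 [a,b,c=011]: 1111  = hex F
  rows 16-19 [a,b,c=100]: 1101  = hex D
  rows 20-23 [a,b,c=101]: 1101  = hex D
  rows 24-27 [a,b,c=110]: 1010  = hex A
  rows 28-31 [a,b,c=111]: 1111  = hex F
Output column (row 0 .. row 31) = 01110111010111111101110110101111
Output column grouped in 4s = 0111 0111 0101 1111 1101 1101 1010 1111 = 0x775FDDAF
Convert to decimal digit by digit (value = value*16 + digit):
  7 -> 7
  7*16 + 7 = 119
  119*16 + 5 = 1909
  1909*16 + 15 (F) = 30559
  30559*16 + 13 (D) = 488957
  488957*16 + 13 (D) = 7823325
  7823325*16 + 10 (A) = 125173210
  125173210*16 + 15 (F) = 2002771375
Decimal = 2002771375

2002771375


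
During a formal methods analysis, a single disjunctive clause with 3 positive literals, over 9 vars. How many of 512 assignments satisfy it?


Step 1: Total=2^9=512
Step 2: Unsat when all 3 false: 2^6=64
Step 3: Sat=512-64=448

448


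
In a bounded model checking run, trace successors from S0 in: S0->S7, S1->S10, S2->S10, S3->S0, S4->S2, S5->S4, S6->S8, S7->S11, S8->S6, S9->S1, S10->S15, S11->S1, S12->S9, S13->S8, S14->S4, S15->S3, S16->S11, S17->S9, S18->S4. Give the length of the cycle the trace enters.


Trace from S0 until a state repeats:
  S0 -> S7 -> S11 -> S1 -> S10 -> S15 -> S3 -> S0
S0 first seen at step 0, revisited at step 7.
Cycle length = 7 - 0 = 7

7


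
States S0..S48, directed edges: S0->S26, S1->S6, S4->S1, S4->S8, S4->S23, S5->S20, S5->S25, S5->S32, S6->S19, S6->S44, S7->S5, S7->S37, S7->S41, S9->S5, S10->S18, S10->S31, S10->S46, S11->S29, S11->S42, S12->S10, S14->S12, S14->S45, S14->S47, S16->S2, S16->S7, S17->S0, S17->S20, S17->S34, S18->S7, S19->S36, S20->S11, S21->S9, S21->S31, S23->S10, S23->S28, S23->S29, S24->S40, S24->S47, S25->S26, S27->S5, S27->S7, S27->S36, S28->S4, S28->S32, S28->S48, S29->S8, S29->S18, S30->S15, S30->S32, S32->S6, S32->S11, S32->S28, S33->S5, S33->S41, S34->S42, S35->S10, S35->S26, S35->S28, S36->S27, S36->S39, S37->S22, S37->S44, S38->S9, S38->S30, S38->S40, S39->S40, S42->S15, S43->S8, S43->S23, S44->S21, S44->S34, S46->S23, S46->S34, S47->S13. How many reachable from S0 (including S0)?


BFS from S0:
  layer 0: {S0}
  layer 1: {S26}
Reachable set: {S0, S26}
Count = 2

2


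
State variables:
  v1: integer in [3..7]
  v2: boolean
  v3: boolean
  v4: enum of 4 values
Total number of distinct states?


State space = product of domain sizes of all variables.
Domain sizes:
  v1 (integer in [3..7]): 5
  v2 (boolean): 2
  v3 (boolean): 2
  v4 (enum of 4 values): 4
Product = 5 * 2 * 2 * 4 = 80

80


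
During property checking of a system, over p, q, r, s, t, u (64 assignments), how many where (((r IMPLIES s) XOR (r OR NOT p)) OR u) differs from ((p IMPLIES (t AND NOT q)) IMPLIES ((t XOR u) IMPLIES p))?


F1 = (((r IMPLIES s) XOR (r OR NOT p)) OR u)
F2 = ((p IMPLIES (t AND NOT q)) IMPLIES ((t XOR u) IMPLIES p))
Evaluate both on each of 64 rows (bits = p,q,r,s,t,u):
  row 0 [000000]: F1=0 F2=1 (differ) -> 1
  row 1 [000001]: F1=1 F2=0 (differ) -> 1
  row 2 [000010]: F1=0 F2=0 -> 0
  row 3 [000011]: F1=1 F2=1 -> 0
  row 4 [000100]: F1=0 F2=1 (differ) -> 1
  (every remaining row is evaluated the same way; all 64 results are listed next)
Full result column, 8 rows per line (p,q,r fixed per line; s,t,u runs 000..111 left to right):
  rows 0-7 [p,q,r=000]: 11001100  (ones: 4)
  rows 8-15 [p,q,r=001]: 01101100  (ones: 4)
  rows 16-23 [p,q,r=010]: 11001100  (ones: 4)
  rows 24-31 [p,q,r=011]: 01101100  (ones: 4)
  rows 32-39 [p,q,r=100]: 00000000  (ones: 0)
  rows 40-47 [p,q,r=101]: 00001010  (ones: 2)
  rows 48-55 [p,q,r=110]: 00000000  (ones: 0)
  rows 56-63 [p,q,r=111]: 00001010  (ones: 2)
Disagreements = 4+4+4+4+0+2+0+2 = 20

20


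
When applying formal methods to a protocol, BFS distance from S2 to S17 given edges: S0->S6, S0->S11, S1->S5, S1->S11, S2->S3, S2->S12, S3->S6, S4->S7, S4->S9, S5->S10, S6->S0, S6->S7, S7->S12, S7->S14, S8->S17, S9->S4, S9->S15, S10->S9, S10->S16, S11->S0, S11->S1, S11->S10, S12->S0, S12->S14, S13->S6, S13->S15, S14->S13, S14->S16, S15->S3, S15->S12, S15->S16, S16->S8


BFS layer-by-layer from S2:
  dist 0: {S2}
  dist 1: {S3, S12}
  dist 2: {S0, S6, S14}
  dist 3: {S7, S11, S13, S16}
  dist 4: {S1, S8, S10, S15}
  dist 5: {S5, S9, S17}
  -> S17 reached at distance 5
Shortest path length = 5

5


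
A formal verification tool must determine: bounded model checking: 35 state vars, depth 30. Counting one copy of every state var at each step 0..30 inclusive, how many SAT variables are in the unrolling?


BMC unrolls to depth k, creating one copy of each state var for steps 0..k.
Step count = 30 + 1 = 31 (steps 0 through 30)
Vars per step = 35
Total = 35 * 31 = 1085

1085


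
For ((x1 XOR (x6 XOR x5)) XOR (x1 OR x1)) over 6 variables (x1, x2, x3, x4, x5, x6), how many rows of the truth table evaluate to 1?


Formula: ((x1 XOR (x6 XOR x5)) XOR (x1 OR x1)) over 6 vars (64 rows)
Evaluate each row (x1, x2, x3, x4, x5, x6 as bits, MSB first):
  row 0 [000000]: ((0 XOR (0 XOR 0)) XOR (0 OR 0)) -> 0
  row 1 [000001]: ((0 XOR (1 XOR 0)) XOR (0 OR 0)) -> 1
  row 2 [000010]: ((0 XOR (0 XOR 1)) XOR (0 OR 0)) -> 1
  row 3 [000011]: ((0 XOR (1 XOR 1)) XOR (0 OR 0)) -> 0
  row 4 [000100]: ((0 XOR (0 XOR 0)) XOR (0 OR 0)) -> 0
  (every remaining row is evaluated the same way; all 64 results are listed next)
Full result column, 8 rows per line (x1,x2,x3 fixed per line; x4,x5,x6 runs 000..111 left to right):
  rows 0-7 [x1,x2,x3=000]: 01100110  (ones: 4)
  rows 8-15 [x1,x2,x3=001]: 01100110  (ones: 4)
  rows 16-23 [x1,x2,x3=010]: 01100110  (ones: 4)
  rows 24-31 [x1,x2,x3=011]: 01100110  (ones: 4)
  rows 32-39 [x1,x2,x3=100]: 01100110  (ones: 4)
  rows 40-47 [x1,x2,x3=101]: 01100110  (ones: 4)
  rows 48-55 [x1,x2,x3=110]: 01100110  (ones: 4)
  rows 56-63 [x1,x2,x3=111]: 01100110  (ones: 4)
Count of 1-rows = 4+4+4+4+4+4+4+4 = 32

32


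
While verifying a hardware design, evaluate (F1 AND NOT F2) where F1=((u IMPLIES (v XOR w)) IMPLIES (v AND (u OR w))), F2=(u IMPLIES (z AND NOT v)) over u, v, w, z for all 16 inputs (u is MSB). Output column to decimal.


F1 = ((u IMPLIES (v XOR w)) IMPLIES (v AND (u OR w)))
F2 = (u IMPLIES (z AND NOT v))
Counterexample to F1=>F2 is where F1=1 and F2=0.
Evaluate each row (bits = u,v,w,z, MSB first):
  row 0 [0000]: F1=0 F2=1 -> F1&~F2 -> 0
  row 1 [0001]: F1=0 F2=1 -> F1&~F2 -> 0
  row 2 [0010]: F1=0 F2=1 -> F1&~F2 -> 0
  row 3 [0011]: F1=0 F2=1 -> F1&~F2 -> 0
  row 4 [0100]: F1=0 F2=1 -> F1&~F2 -> 0
  row 5 [0101]: F1=0 F2=1 -> F1&~F2 -> 0
  row 6 [0110]: F1=1 F2=1 -> F1&~F2 -> 0
  row 7 [0111]: F1=1 F2=1 -> F1&~F2 -> 0
  row 8 [1000]: F1=1 F2=0 -> F1&~F2 -> 1
  row 9 [1001]: F1=1 F2=1 -> F1&~F2 -> 0
  row 10 [1010]: F1=0 F2=0 -> F1&~F2 -> 0
  row 11 [1011]: F1=0 F2=1 -> F1&~F2 -> 0
  row 12 [1100]: F1=1 F2=0 -> F1&~F2 -> 1
  row 13 [1101]: F1=1 F2=0 -> F1&~F2 -> 1
  row 14 [1110]: F1=1 F2=0 -> F1&~F2 -> 1
  row 15 [1111]: F1=1 F2=0 -> F1&~F2 -> 1
Full result column, 4 rows per line (u,v fixed per line; w,z runs 00..11 left to right):
  rows 0-3 [u,v=00]: 0000  = hex 0
  rows 4-7 [u,v=01]: 0000  = hex 0
  rows 8-11 [u,v=10]: 1000  = hex 8
  rows 12-15 [u,v=11]: 1111  = hex F
Counterexample vector (row 0 .. row 15) = 0000000010001111
Output column grouped in 4s = 0000 0000 1000 1111 = 0x008F
Convert to decimal digit by digit (value = value*16 + digit):
  0 -> 0
  0*16 + 0 = 0
  0*16 + 8 = 8
  8*16 + 15 (F) = 143
Decimal = 143

143


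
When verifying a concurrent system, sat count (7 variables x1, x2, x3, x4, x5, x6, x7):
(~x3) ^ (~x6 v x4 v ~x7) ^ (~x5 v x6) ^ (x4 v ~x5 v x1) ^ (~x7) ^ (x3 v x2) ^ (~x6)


CNF with 7 clauses over 7 vars (128 assignments).
An assignment satisfies CNF iff every clause has >=1 true literal.
Check each row (bits = x1,x2,x3,x4,x5,x6,x7; clause T/F shown):
  row 0 [0000000]: clauses=TTTTTFT -> 0
  row 1 [0000001]: clauses=TTTTFFT -> 0
  row 2 [0000010]: clauses=TTTTTFF -> 0
  row 3 [0000011]: clauses=TFTTFFF -> 0
  row 4 [0000100]: clauses=TTFFTFT -> 0
  (every remaining row is evaluated the same way; all 128 results are listed next)
Full result column, 8 rows per line (x1,x2,x3,x4 fixed per line; x5,x6,x7 runs 000..111 left to right):
  rows 0-7 [x1,x2,x3,x4=0000]: 00000000  (ones: 0)
  rows 8-15 [x1,x2,x3,x4=0001]: 00000000  (ones: 0)
  rows 16-23 [x1,x2,x3,x4=0010]: 00000000  (ones: 0)
  rows 24-31 [x1,x2,x3,x4=0011]: 00000000  (ones: 0)
  rows 32-39 [x1,x2,x3,x4=0100]: 10000000  (ones: 1)
  rows 40-47 [x1,x2,x3,x4=0101]: 10000000  (ones: 1)
  rows 48-55 [x1,x2,x3,x4=0110]: 00000000  (ones: 0)
  rows 56-63 [x1,x2,x3,x4=0111]: 00000000  (ones: 0)
  rows 64-71 [x1,x2,x3,x4=1000]: 00000000  (ones: 0)
  rows 72-79 [x1,x2,x3,x4=1001]: 00000000  (ones: 0)
  rows 80-87 [x1,x2,x3,x4=1010]: 00000000  (ones: 0)
  rows 88-95 [x1,x2,x3,x4=1011]: 00000000  (ones: 0)
  rows 96-103 [x1,x2,x3,x4=1100]: 10000000  (ones: 1)
  rows 104-111 [x1,x2,x3,x4=1101]: 10000000  (ones: 1)
  rows 112-119 [x1,x2,x3,x4=1110]: 00000000  (ones: 0)
  rows 120-127 [x1,x2,x3,x4=1111]: 00000000  (ones: 0)
Satisfying assignments = 0+0+0+0+1+1+0+0+0+0+0+0+1+1+0+0 = 4

4


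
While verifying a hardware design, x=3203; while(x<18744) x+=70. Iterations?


Step 1: x goes from 3203 toward 18744 by 70; the body runs while x<18744, so iterations = ceil((bound-start)/step)
Step 2: Distance=15541
Step 3: ceil(15541/70)=223

223


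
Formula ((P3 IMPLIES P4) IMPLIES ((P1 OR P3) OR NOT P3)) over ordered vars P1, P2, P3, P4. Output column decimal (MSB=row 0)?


Formula: ((P3 IMPLIES P4) IMPLIES ((P1 OR P3) OR NOT P3)) over P1, P2, P3, P4 (16 rows)
Evaluate each row (bits = P1,P2,P3,P4, MSB first):
  row 0 [0000]: ((0 IMPLIES 0) IMPLIES ((0 OR 0) OR NOT 0)) -> 1
  row 1 [0001]: ((0 IMPLIES 1) IMPLIES ((0 OR 0) OR NOT 0)) -> 1
  row 2 [0010]: ((1 IMPLIES 0) IMPLIES ((0 OR 1) OR NOT 1)) -> 1
  row 3 [0011]: ((1 IMPLIES 1) IMPLIES ((0 OR 1) OR NOT 1)) -> 1
  row 4 [0100]: ((0 IMPLIES 0) IMPLIES ((0 OR 0) OR NOT 0)) -> 1
  row 5 [0101]: ((0 IMPLIES 1) IMPLIES ((0 OR 0) OR NOT 0)) -> 1
  row 6 [0110]: ((1 IMPLIES 0) IMPLIES ((0 OR 1) OR NOT 1)) -> 1
  row 7 [0111]: ((1 IMPLIES 1) IMPLIES ((0 OR 1) OR NOT 1)) -> 1
  row 8 [1000]: ((0 IMPLIES 0) IMPLIES ((1 OR 0) OR NOT 0)) -> 1
  row 9 [1001]: ((0 IMPLIES 1) IMPLIES ((1 OR 0) OR NOT 0)) -> 1
  row 10 [1010]: ((1 IMPLIES 0) IMPLIES ((1 OR 1) OR NOT 1)) -> 1
  row 11 [1011]: ((1 IMPLIES 1) IMPLIES ((1 OR 1) OR NOT 1)) -> 1
  row 12 [1100]: ((0 IMPLIES 0) IMPLIES ((1 OR 0) OR NOT 0)) -> 1
  row 13 [1101]: ((0 IMPLIES 1) IMPLIES ((1 OR 0) OR NOT 0)) -> 1
  row 14 [1110]: ((1 IMPLIES 0) IMPLIES ((1 OR 1) OR NOT 1)) -> 1
  row 15 [1111]: ((1 IMPLIES 1) IMPLIES ((1 OR 1) OR NOT 1)) -> 1
Full result column, 4 rows per line (P1,P2 fixed per line; P3,P4 runs 00..11 left to right):
  rows 0-3 [P1,P2=00]: 1111  = hex F
  rows 4-7 [P1,P2=01]: 1111  = hex F
  rows 8-11 [P1,P2=10]: 1111  = hex F
  rows 12-15 [P1,P2=11]: 1111  = hex F
Output column (row 0 .. row 15) = 1111111111111111
Output column grouped in 4s = 1111 1111 1111 1111 = 0xFFFF
Convert to decimal digit by digit (value = value*16 + digit):
  F -> 15
  15*16 + 15 (F) = 255
  255*16 + 15 (F) = 4095
  4095*16 + 15 (F) = 65535
Decimal = 65535

65535


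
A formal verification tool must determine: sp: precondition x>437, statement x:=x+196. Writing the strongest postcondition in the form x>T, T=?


Formula: sp(P, x:=E) = exists old_x. (x = E[old_x/x]) AND P[old_x/x] (old_x is the value of x before the assignment; eliminate old_x by solving x = E[old_x/x] for old_x)
Step 1: Precondition P: x>437, i.e. old_x > 437
Step 2: Assignment gives x = old_x + 196, so old_x = x - 196
Step 3: Substitute into P: x - 196 > 437
Step 4: Simplify: x > 437+196 = 633

633


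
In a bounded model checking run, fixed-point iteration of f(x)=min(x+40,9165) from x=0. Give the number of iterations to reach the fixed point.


Step 1: x=0, cap=9165, increment=40
Step 2: x grows by 40 each step until capped at 9165; fixed point is x=9165
Step 3: iterations = ceil(9165/40) = 230

230


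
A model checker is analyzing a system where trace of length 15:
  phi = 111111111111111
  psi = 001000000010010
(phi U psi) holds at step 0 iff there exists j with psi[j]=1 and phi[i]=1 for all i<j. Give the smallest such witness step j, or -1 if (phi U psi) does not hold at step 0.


(phi U psi) at 0: need smallest j with psi[j]=1 and phi[i]=1 for all i in [0,j).
Scan from step 0:
  step 0: phi=1, psi=0 -> continue
  step 1: phi=1, psi=0 -> continue
  step 2: psi=1 and phi held for [0,2) -> witness found
Witness step = 2

2


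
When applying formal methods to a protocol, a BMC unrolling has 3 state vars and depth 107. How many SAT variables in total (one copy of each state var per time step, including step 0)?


BMC unrolls to depth k, creating one copy of each state var for steps 0..k.
Step count = 107 + 1 = 108 (steps 0 through 107)
Vars per step = 3
Total = 3 * 108 = 324

324


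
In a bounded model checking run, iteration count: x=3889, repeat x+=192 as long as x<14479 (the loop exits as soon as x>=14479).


Step 1: x goes from 3889 toward 14479 by 192; the body runs while x<14479, so iterations = ceil((bound-start)/step)
Step 2: Distance=10590
Step 3: ceil(10590/192)=56

56


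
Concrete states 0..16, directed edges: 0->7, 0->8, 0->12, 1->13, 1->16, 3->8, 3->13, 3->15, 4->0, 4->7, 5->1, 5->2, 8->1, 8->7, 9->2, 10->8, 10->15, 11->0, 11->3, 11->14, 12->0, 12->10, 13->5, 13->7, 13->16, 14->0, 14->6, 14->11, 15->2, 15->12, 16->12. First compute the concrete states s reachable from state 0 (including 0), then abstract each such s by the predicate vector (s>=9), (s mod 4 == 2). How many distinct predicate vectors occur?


BFS from 0:
Concrete reachable: {0, 1, 2, 5, 7, 8, 10, 12, 13, 15, 16}
Abstract via predicates (s>=9), (s mod 4 == 2):
  (0,0) <- {0, 1, 5, 7, 8}
  (0,1) <- {2}
  (1,0) <- {12, 13, 15, 16}
  (1,1) <- {10}
Distinct abstract states = 4

4


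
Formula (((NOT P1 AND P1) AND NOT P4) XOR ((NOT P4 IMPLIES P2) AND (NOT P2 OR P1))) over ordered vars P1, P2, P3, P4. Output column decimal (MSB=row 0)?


Formula: (((NOT P1 AND P1) AND NOT P4) XOR ((NOT P4 IMPLIES P2) AND (NOT P2 OR P1))) over P1, P2, P3, P4 (16 rows)
Evaluate each row (bits = P1,P2,P3,P4, MSB first):
  row 0 [0000]: (((NOT 0 AND 0) AND NOT 0) XOR ((NOT 0 IMPLIES 0) AND (NOT 0 OR 0))) -> 0
  row 1 [0001]: (((NOT 0 AND 0) AND NOT 1) XOR ((NOT 1 IMPLIES 0) AND (NOT 0 OR 0))) -> 1
  row 2 [0010]: (((NOT 0 AND 0) AND NOT 0) XOR ((NOT 0 IMPLIES 0) AND (NOT 0 OR 0))) -> 0
  row 3 [0011]: (((NOT 0 AND 0) AND NOT 1) XOR ((NOT 1 IMPLIES 0) AND (NOT 0 OR 0))) -> 1
  row 4 [0100]: (((NOT 0 AND 0) AND NOT 0) XOR ((NOT 0 IMPLIES 1) AND (NOT 1 OR 0))) -> 0
  row 5 [0101]: (((NOT 0 AND 0) AND NOT 1) XOR ((NOT 1 IMPLIES 1) AND (NOT 1 OR 0))) -> 0
  row 6 [0110]: (((NOT 0 AND 0) AND NOT 0) XOR ((NOT 0 IMPLIES 1) AND (NOT 1 OR 0))) -> 0
  row 7 [0111]: (((NOT 0 AND 0) AND NOT 1) XOR ((NOT 1 IMPLIES 1) AND (NOT 1 OR 0))) -> 0
  row 8 [1000]: (((NOT 1 AND 1) AND NOT 0) XOR ((NOT 0 IMPLIES 0) AND (NOT 0 OR 1))) -> 0
  row 9 [1001]: (((NOT 1 AND 1) AND NOT 1) XOR ((NOT 1 IMPLIES 0) AND (NOT 0 OR 1))) -> 1
  row 10 [1010]: (((NOT 1 AND 1) AND NOT 0) XOR ((NOT 0 IMPLIES 0) AND (NOT 0 OR 1))) -> 0
  row 11 [1011]: (((NOT 1 AND 1) AND NOT 1) XOR ((NOT 1 IMPLIES 0) AND (NOT 0 OR 1))) -> 1
  row 12 [1100]: (((NOT 1 AND 1) AND NOT 0) XOR ((NOT 0 IMPLIES 1) AND (NOT 1 OR 1))) -> 1
  row 13 [1101]: (((NOT 1 AND 1) AND NOT 1) XOR ((NOT 1 IMPLIES 1) AND (NOT 1 OR 1))) -> 1
  row 14 [1110]: (((NOT 1 AND 1) AND NOT 0) XOR ((NOT 0 IMPLIES 1) AND (NOT 1 OR 1))) -> 1
  row 15 [1111]: (((NOT 1 AND 1) AND NOT 1) XOR ((NOT 1 IMPLIES 1) AND (NOT 1 OR 1))) -> 1
Full result column, 4 rows per line (P1,P2 fixed per line; P3,P4 runs 00..11 left to right):
  rows 0-3 [P1,P2=00]: 0101  = hex 5
  rows 4-7 [P1,P2=01]: 0000  = hex 0
  rows 8-11 [P1,P2=10]: 0101  = hex 5
  rows 12-15 [P1,P2=11]: 1111  = hex F
Output column (row 0 .. row 15) = 0101000001011111
Output column grouped in 4s = 0101 0000 0101 1111 = 0x505F
Convert to decimal digit by digit (value = value*16 + digit):
  5 -> 5
  5*16 + 0 = 80
  80*16 + 5 = 1285
  1285*16 + 15 (F) = 20575
Decimal = 20575

20575


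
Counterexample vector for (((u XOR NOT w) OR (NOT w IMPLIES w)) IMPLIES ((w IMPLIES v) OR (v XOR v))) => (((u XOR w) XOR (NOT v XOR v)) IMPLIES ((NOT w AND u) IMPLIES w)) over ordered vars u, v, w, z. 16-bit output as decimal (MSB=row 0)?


F1 = (((u XOR NOT w) OR (NOT w IMPLIES w)) IMPLIES ((w IMPLIES v) OR (v XOR v)))
F2 = (((u XOR w) XOR (NOT v XOR v)) IMPLIES ((NOT w AND u) IMPLIES w))
Counterexample to F1=>F2 is where F1=1 and F2=0.
Evaluate each row (bits = u,v,w,z, MSB first):
  row 0 [0000]: F1=1 F2=1 -> F1&~F2 -> 0
  row 1 [0001]: F1=1 F2=1 -> F1&~F2 -> 0
  row 2 [0010]: F1=0 F2=1 -> F1&~F2 -> 0
  row 3 [0011]: F1=0 F2=1 -> F1&~F2 -> 0
  row 4 [0100]: F1=1 F2=1 -> F1&~F2 -> 0
  row 5 [0101]: F1=1 F2=1 -> F1&~F2 -> 0
  row 6 [0110]: F1=1 F2=1 -> F1&~F2 -> 0
  row 7 [0111]: F1=1 F2=1 -> F1&~F2 -> 0
  row 8 [1000]: F1=1 F2=1 -> F1&~F2 -> 0
  row 9 [1001]: F1=1 F2=1 -> F1&~F2 -> 0
  row 10 [1010]: F1=0 F2=1 -> F1&~F2 -> 0
  row 11 [1011]: F1=0 F2=1 -> F1&~F2 -> 0
  row 12 [1100]: F1=1 F2=1 -> F1&~F2 -> 0
  row 13 [1101]: F1=1 F2=1 -> F1&~F2 -> 0
  row 14 [1110]: F1=1 F2=1 -> F1&~F2 -> 0
  row 15 [1111]: F1=1 F2=1 -> F1&~F2 -> 0
Full result column, 4 rows per line (u,v fixed per line; w,z runs 00..11 left to right):
  rows 0-3 [u,v=00]: 0000  = hex 0
  rows 4-7 [u,v=01]: 0000  = hex 0
  rows 8-11 [u,v=10]: 0000  = hex 0
  rows 12-15 [u,v=11]: 0000  = hex 0
Counterexample vector (row 0 .. row 15) = 0000000000000000
Output column grouped in 4s = 0000 0000 0000 0000 = 0x0000
Convert to decimal digit by digit (value = value*16 + digit):
  0 -> 0
  0*16 + 0 = 0
  0*16 + 0 = 0
  0*16 + 0 = 0
Decimal = 0

0


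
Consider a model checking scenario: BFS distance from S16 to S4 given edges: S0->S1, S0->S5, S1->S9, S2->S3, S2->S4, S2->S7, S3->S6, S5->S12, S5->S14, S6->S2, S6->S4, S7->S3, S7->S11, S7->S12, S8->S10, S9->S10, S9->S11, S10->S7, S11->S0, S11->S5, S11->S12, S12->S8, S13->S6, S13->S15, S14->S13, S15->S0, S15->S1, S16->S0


BFS layer-by-layer from S16:
  dist 0: {S16}
  dist 1: {S0}
  dist 2: {S1, S5}
  dist 3: {S9, S12, S14}
  dist 4: {S8, S10, S11, S13}
  dist 5: {S6, S7, S15}
  dist 6: {S2, S3, S4}
  -> S4 reached at distance 6
Shortest path length = 6

6


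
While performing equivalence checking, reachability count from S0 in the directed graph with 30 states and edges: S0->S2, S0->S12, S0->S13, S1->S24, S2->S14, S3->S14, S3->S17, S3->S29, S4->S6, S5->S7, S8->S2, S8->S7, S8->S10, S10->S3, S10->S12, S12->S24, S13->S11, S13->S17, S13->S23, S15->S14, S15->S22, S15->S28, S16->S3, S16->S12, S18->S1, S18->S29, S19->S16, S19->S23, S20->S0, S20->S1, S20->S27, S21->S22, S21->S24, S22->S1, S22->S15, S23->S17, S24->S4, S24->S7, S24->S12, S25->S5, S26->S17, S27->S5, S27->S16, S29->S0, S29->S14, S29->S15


BFS from S0:
  layer 0: {S0}
  layer 1: {S2, S12, S13}
  layer 2: {S11, S14, S17, S23, S24}
  layer 3: {S4, S7}
  layer 4: {S6}
Reachable set: {S0, S2, S4, S6, S7, S11, S12, S13, S14, S17, S23, S24}
Count = 12

12


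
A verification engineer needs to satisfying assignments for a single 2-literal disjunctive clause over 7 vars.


Step 1: Total=2^7=128
Step 2: Unsat when all 2 false: 2^5=32
Step 3: Sat=128-32=96

96


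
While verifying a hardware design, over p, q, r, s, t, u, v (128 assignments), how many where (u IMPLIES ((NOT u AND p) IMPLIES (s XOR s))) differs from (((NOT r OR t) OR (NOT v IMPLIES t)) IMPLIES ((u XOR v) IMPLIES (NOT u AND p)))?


F1 = (u IMPLIES ((NOT u AND p) IMPLIES (s XOR s)))
F2 = (((NOT r OR t) OR (NOT v IMPLIES t)) IMPLIES ((u XOR v) IMPLIES (NOT u AND p)))
Evaluate both on each of 128 rows (bits = p,q,r,s,t,u,v):
  row 0 [0000000]: F1=1 F2=1 -> 0
  row 1 [0000001]: F1=1 F2=0 (differ) -> 1
  row 2 [0000010]: F1=1 F2=0 (differ) -> 1
  row 3 [0000011]: F1=1 F2=1 -> 0
  row 4 [0000100]: F1=1 F2=1 -> 0
  (every remaining row is evaluated the same way; all 128 results are listed next)
Full result column, 8 rows per line (p,q,r,s fixed per line; t,u,v runs 000..111 left to right):
  rows 0-7 [p,q,r,s=0000]: 01100110  (ones: 4)
  rows 8-15 [p,q,r,s=0001]: 01100110  (ones: 4)
  rows 16-23 [p,q,r,s=0010]: 01000110  (ones: 3)
  rows 24-31 [p,q,r,s=0011]: 01000110  (ones: 3)
  rows 32-39 [p,q,r,s=0100]: 01100110  (ones: 4)
  rows 40-47 [p,q,r,s=0101]: 01100110  (ones: 4)
  rows 48-55 [p,q,r,s=0110]: 01000110  (ones: 3)
  rows 56-63 [p,q,r,s=0111]: 01000110  (ones: 3)
  rows 64-71 [p,q,r,s=1000]: 00100010  (ones: 2)
  rows 72-79 [p,q,r,s=1001]: 00100010  (ones: 2)
  rows 80-87 [p,q,r,s=1010]: 00000010  (ones: 1)
  rows 88-95 [p,q,r,s=1011]: 00000010  (ones: 1)
  rows 96-103 [p,q,r,s=1100]: 00100010  (ones: 2)
  rows 104-111 [p,q,r,s=1101]: 00100010  (ones: 2)
  rows 112-119 [p,q,r,s=1110]: 00000010  (ones: 1)
  rows 120-127 [p,q,r,s=1111]: 00000010  (ones: 1)
Disagreements = 4+4+3+3+4+4+3+3+2+2+1+1+2+2+1+1 = 40

40


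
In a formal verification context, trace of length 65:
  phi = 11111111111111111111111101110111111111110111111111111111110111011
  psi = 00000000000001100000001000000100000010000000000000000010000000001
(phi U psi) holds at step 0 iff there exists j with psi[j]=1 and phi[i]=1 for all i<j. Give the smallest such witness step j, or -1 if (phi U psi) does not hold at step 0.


(phi U psi) at 0: need smallest j with psi[j]=1 and phi[i]=1 for all i in [0,j).
Scan from step 0:
  step 0: phi=1, psi=0 -> continue
  step 1: phi=1, psi=0 -> continue
  step 2: phi=1, psi=0 -> continue
  step 3: phi=1, psi=0 -> continue
  step 13: psi=1 and phi held for [0,13) -> witness found
Witness step = 13

13


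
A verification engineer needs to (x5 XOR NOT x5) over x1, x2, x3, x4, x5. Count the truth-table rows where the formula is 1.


Formula: (x5 XOR NOT x5) over 5 vars (32 rows)
Evaluate each row (x1, x2, x3, x4, x5 as bits, MSB first):
  row 0 [00000]: (0 XOR NOT 0) -> 1
  row 1 [00001]: (1 XOR NOT 1) -> 1
  row 2 [00010]: (0 XOR NOT 0) -> 1
  row 3 [00011]: (1 XOR NOT 1) -> 1
  row 4 [00100]: (0 XOR NOT 0) -> 1
  row 5 [00101]: (1 XOR NOT 1) -> 1
  row 6 [00110]: (0 XOR NOT 0) -> 1
  row 7 [00111]: (1 XOR NOT 1) -> 1
  row 8 [01000]: (0 XOR NOT 0) -> 1
  row 9 [01001]: (1 XOR NOT 1) -> 1
  row 10 [01010]: (0 XOR NOT 0) -> 1
  row 11 [01011]: (1 XOR NOT 1) -> 1
  row 12 [01100]: (0 XOR NOT 0) -> 1
  row 13 [01101]: (1 XOR NOT 1) -> 1
  row 14 [01110]: (0 XOR NOT 0) -> 1
  row 15 [01111]: (1 XOR NOT 1) -> 1
  row 16 [10000]: (0 XOR NOT 0) -> 1
  row 17 [10001]: (1 XOR NOT 1) -> 1
  row 18 [10010]: (0 XOR NOT 0) -> 1
  row 19 [10011]: (1 XOR NOT 1) -> 1
  row 20 [10100]: (0 XOR NOT 0) -> 1
  row 21 [10101]: (1 XOR NOT 1) -> 1
  row 22 [10110]: (0 XOR NOT 0) -> 1
  row 23 [10111]: (1 XOR NOT 1) -> 1
  row 24 [11000]: (0 XOR NOT 0) -> 1
  row 25 [11001]: (1 XOR NOT 1) -> 1
  row 26 [11010]: (0 XOR NOT 0) -> 1
  row 27 [11011]: (1 XOR NOT 1) -> 1
  row 28 [11100]: (0 XOR NOT 0) -> 1
  row 29 [11101]: (1 XOR NOT 1) -> 1
  row 30 [11110]: (0 XOR NOT 0) -> 1
  row 31 [11111]: (1 XOR NOT 1) -> 1
Full result column, 8 rows per line (x1,x2 fixed per line; x3,x4,x5 runs 000..111 left to right):
  rows 0-7 [x1,x2=00]: 11111111  (ones: 8)
  rows 8-15 [x1,x2=01]: 11111111  (ones: 8)
  rows 16-23 [x1,x2=10]: 11111111  (ones: 8)
  rows 24-31 [x1,x2=11]: 11111111  (ones: 8)
Count of 1-rows = 8+8+8+8 = 32

32
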